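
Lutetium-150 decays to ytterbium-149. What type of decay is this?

proton emission

ΔA = 149 − 150 = -1; ΔZ = 70 − 71 = -1.
A drops by 1 and Z drops by 1 — a proton was emitted.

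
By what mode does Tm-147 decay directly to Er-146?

ΔA = 146 − 147 = -1; ΔZ = 68 − 69 = -1.
A drops by 1 and Z drops by 1 — a proton was emitted.

proton emission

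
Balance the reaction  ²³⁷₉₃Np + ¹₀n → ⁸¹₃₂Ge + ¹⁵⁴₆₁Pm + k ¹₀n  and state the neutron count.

3

Conserve mass number: 238 = 81 + 154 + k, so k = 238 − 235 = 3.
Check atomic number: 93 = 32 + 61 + 0 = 93. ✓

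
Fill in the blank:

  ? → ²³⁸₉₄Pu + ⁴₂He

Cm-242

Conserve mass number: A = 238 + 4, so A = 242.
Conserve atomic number: Z = 94 + 2, so Z = 96.
Z = 96 is curium, so the species is ²⁴²₉₆Cm.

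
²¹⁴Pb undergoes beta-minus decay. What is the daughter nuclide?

Beta-minus decay: mass number changes by +0, atomic number by +1.
A: 214 = 214; Z: 82 + 1 = 83.
Z = 83 is bismuth, so the daughter is ²¹⁴Bi.

Bi-214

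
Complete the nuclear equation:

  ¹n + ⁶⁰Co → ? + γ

Conserve mass number: 1 + 60 = A + 0, so A = 61.
Conserve atomic number: 0 + 27 = Z + 0, so Z = 27.
Z = 27 is cobalt, so the species is ⁶¹Co.

Co-61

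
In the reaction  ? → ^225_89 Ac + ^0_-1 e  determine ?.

Ra-225

Conserve mass number: A = 225 + 0, so A = 225.
Conserve atomic number: Z = 89 − 1, so Z = 88.
Z = 88 is radium, so the species is ^225_88 Ra.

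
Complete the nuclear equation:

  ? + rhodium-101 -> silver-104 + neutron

alpha particle

Conserve mass number: A + 101 = 104 + 1, so A = 4.
Conserve atomic number: Z + 45 = 47 + 0, so Z = 2.
A = 4 and Z = 2 is helium-4 — an alpha particle.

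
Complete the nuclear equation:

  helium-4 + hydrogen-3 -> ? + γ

Li-7

Conserve mass number: 4 + 3 = A + 0, so A = 7.
Conserve atomic number: 2 + 1 = Z + 0, so Z = 3.
Z = 3 is lithium, so the species is lithium-7.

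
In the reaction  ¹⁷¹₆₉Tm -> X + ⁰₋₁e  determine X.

Conserve mass number: 171 = A + 0, so A = 171.
Conserve atomic number: 69 = Z − 1, so Z = 70.
Z = 70 is ytterbium, so the species is ¹⁷¹₇₀Yb.

Yb-171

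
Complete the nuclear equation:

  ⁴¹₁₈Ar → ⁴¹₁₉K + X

beta-minus particle

Conserve mass number: 41 = 41 + A, so A = 0.
Conserve atomic number: 18 = 19 + Z, so Z = -1.
A = 0 and Z = -1 is ⁰₋₁e — a beta-minus particle.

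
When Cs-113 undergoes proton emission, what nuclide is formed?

Proton emission: mass number changes by -1, atomic number by -1.
A: 113 − 1 = 112; Z: 55 − 1 = 54.
Z = 54 is xenon, so the daughter is Xe-112.

Xe-112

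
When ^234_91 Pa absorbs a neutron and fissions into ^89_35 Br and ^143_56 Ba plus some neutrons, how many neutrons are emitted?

3

Conserve mass number: 235 = 89 + 143 + k, so k = 235 − 232 = 3.
Check atomic number: 91 = 35 + 56 + 0 = 91. ✓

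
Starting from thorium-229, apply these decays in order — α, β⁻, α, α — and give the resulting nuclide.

At-217

Start: (A, Z) = (229, 90).
After α: (225, 88).
After β⁻: (225, 89).
After α: (221, 87).
After α: (217, 85).
Z = 85 is astatine.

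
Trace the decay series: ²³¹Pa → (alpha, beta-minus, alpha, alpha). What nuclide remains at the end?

Rn-219

Start: (A, Z) = (231, 91).
After α: (227, 89).
After β⁻: (227, 90).
After α: (223, 88).
After α: (219, 86).
Z = 86 is radon.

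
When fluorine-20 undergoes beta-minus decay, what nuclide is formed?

Ne-20

Beta-minus decay: mass number changes by +0, atomic number by +1.
A: 20 = 20; Z: 9 + 1 = 10.
Z = 10 is neon, so the daughter is neon-20.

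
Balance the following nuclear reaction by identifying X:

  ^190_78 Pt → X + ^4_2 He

Os-186

Conserve mass number: 190 = A + 4, so A = 186.
Conserve atomic number: 78 = Z + 2, so Z = 76.
Z = 76 is osmium, so the species is ^186_76 Os.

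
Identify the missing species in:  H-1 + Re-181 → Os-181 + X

Conserve mass number: 1 + 181 = 181 + A, so A = 1.
Conserve atomic number: 1 + 75 = 76 + Z, so Z = 0.
A = 1 and Z = 0 is n — a neutron.

neutron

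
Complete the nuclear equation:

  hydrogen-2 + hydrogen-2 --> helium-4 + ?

Conserve mass number: 2 + 2 = 4 + A, so A = 0.
Conserve atomic number: 1 + 1 = 2 + Z, so Z = 0.
A = 0 and Z = 0 is γ — a gamma ray.

gamma ray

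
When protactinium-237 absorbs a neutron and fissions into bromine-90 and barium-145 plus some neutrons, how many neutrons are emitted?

3

Conserve mass number: 238 = 90 + 145 + k, so k = 238 − 235 = 3.
Check atomic number: 91 = 35 + 56 + 0 = 91. ✓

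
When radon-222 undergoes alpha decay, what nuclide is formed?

Alpha decay: mass number changes by -4, atomic number by -2.
A: 222 − 4 = 218; Z: 86 − 2 = 84.
Z = 84 is polonium, so the daughter is polonium-218.

Po-218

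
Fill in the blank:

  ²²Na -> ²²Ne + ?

Conserve mass number: 22 = 22 + A, so A = 0.
Conserve atomic number: 11 = 10 + Z, so Z = 1.
A = 0 and Z = 1 is e⁺ — a positron.

positron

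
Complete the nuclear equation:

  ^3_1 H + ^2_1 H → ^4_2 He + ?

neutron

Conserve mass number: 3 + 2 = 4 + A, so A = 1.
Conserve atomic number: 1 + 1 = 2 + Z, so Z = 0.
A = 1 and Z = 0 is ^1_0 n — a neutron.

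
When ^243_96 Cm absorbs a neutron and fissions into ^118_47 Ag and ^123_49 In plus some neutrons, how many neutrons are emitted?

Conserve mass number: 244 = 118 + 123 + k, so k = 244 − 241 = 3.
Check atomic number: 96 = 47 + 49 + 0 = 96. ✓

3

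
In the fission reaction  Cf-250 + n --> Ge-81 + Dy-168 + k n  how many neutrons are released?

Conserve mass number: 251 = 81 + 168 + k, so k = 251 − 249 = 2.
Check atomic number: 98 = 32 + 66 + 0 = 98. ✓

2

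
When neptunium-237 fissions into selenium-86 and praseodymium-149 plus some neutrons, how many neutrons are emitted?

Conserve mass number: 237 = 86 + 149 + k, so k = 237 − 235 = 2.
Check atomic number: 93 = 34 + 59 + 0 = 93. ✓

2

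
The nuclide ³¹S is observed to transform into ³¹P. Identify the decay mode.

ΔA = 31 − 31 = 0; ΔZ = 15 − 16 = -1.
A is unchanged and Z drops by 1 — a proton has become a neutron (β⁺ emission or electron capture).

beta-plus decay or electron capture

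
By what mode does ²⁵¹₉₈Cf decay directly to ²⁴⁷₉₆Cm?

alpha decay

ΔA = 247 − 251 = -4; ΔZ = 96 − 98 = -2.
A drops by 4 and Z drops by 2 — the signature of alpha emission.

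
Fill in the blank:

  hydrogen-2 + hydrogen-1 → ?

Conserve mass number: 2 + 1 = A, so A = 3.
Conserve atomic number: 1 + 1 = Z, so Z = 2.
Z = 2 is helium, so the species is helium-3.

He-3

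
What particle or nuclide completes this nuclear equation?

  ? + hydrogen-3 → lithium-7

alpha particle

Conserve mass number: A + 3 = 7, so A = 4.
Conserve atomic number: Z + 1 = 3, so Z = 2.
A = 4 and Z = 2 is helium-4 — an alpha particle.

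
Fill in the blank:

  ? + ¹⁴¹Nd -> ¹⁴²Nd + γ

neutron

Conserve mass number: A + 141 = 142 + 0, so A = 1.
Conserve atomic number: Z + 60 = 60 + 0, so Z = 0.
A = 1 and Z = 0 is ¹n — a neutron.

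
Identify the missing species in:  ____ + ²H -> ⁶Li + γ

alpha particle

Conserve mass number: A + 2 = 6 + 0, so A = 4.
Conserve atomic number: Z + 1 = 3 + 0, so Z = 2.
A = 4 and Z = 2 is ⁴He — an alpha particle.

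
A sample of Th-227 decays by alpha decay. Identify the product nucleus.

Alpha decay: mass number changes by -4, atomic number by -2.
A: 227 − 4 = 223; Z: 90 − 2 = 88.
Z = 88 is radium, so the daughter is Ra-223.

Ra-223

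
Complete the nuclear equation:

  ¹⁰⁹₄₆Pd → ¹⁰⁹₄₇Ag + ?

Conserve mass number: 109 = 109 + A, so A = 0.
Conserve atomic number: 46 = 47 + Z, so Z = -1.
A = 0 and Z = -1 is ⁰₋₁e — a beta-minus particle.

beta-minus particle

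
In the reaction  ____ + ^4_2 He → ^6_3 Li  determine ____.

Conserve mass number: A + 4 = 6, so A = 2.
Conserve atomic number: Z + 2 = 3, so Z = 1.
A = 2 and Z = 1 is ^2_1 H — a deuteron.

deuteron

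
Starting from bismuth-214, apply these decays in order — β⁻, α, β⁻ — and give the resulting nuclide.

Bi-210

Start: (A, Z) = (214, 83).
After β⁻: (214, 84).
After α: (210, 82).
After β⁻: (210, 83).
Z = 83 is bismuth.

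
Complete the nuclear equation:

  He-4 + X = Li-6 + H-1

He-3

Conserve mass number: 4 + A = 6 + 1, so A = 3.
Conserve atomic number: 2 + Z = 3 + 1, so Z = 2.
Z = 2 is helium, so the species is He-3.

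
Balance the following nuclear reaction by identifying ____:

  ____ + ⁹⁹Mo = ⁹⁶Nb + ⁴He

Conserve mass number: A + 99 = 96 + 4, so A = 1.
Conserve atomic number: Z + 42 = 41 + 2, so Z = 1.
A = 1 and Z = 1 is ¹H — a proton.

proton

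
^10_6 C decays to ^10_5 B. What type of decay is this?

ΔA = 10 − 10 = 0; ΔZ = 5 − 6 = -1.
A is unchanged and Z drops by 1 — a proton has become a neutron (β⁺ emission or electron capture).

beta-plus decay or electron capture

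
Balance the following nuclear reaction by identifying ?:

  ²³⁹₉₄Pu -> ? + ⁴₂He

U-235

Conserve mass number: 239 = A + 4, so A = 235.
Conserve atomic number: 94 = Z + 2, so Z = 92.
Z = 92 is uranium, so the species is ²³⁵₉₂U.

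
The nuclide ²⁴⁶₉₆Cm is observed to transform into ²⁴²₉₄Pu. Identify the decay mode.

ΔA = 242 − 246 = -4; ΔZ = 94 − 96 = -2.
A drops by 4 and Z drops by 2 — the signature of alpha emission.

alpha decay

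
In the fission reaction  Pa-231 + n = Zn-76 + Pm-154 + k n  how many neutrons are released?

2

Conserve mass number: 232 = 76 + 154 + k, so k = 232 − 230 = 2.
Check atomic number: 91 = 30 + 61 + 0 = 91. ✓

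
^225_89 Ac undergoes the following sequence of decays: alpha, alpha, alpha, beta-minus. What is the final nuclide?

Start: (A, Z) = (225, 89).
After α: (221, 87).
After α: (217, 85).
After α: (213, 83).
After β⁻: (213, 84).
Z = 84 is polonium.

Po-213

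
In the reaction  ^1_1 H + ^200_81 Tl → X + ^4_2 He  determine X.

Hg-197

Conserve mass number: 1 + 200 = A + 4, so A = 197.
Conserve atomic number: 1 + 81 = Z + 2, so Z = 80.
Z = 80 is mercury, so the species is ^197_80 Hg.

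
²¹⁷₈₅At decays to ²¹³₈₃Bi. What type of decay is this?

alpha decay

ΔA = 213 − 217 = -4; ΔZ = 83 − 85 = -2.
A drops by 4 and Z drops by 2 — the signature of alpha emission.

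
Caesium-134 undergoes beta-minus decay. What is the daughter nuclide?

Ba-134

Beta-minus decay: mass number changes by +0, atomic number by +1.
A: 134 = 134; Z: 55 + 1 = 56.
Z = 56 is barium, so the daughter is barium-134.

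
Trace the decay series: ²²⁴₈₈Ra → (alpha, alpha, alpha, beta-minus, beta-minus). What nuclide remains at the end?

Po-212

Start: (A, Z) = (224, 88).
After α: (220, 86).
After α: (216, 84).
After α: (212, 82).
After β⁻: (212, 83).
After β⁻: (212, 84).
Z = 84 is polonium.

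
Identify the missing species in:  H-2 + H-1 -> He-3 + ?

gamma ray

Conserve mass number: 2 + 1 = 3 + A, so A = 0.
Conserve atomic number: 1 + 1 = 2 + Z, so Z = 0.
A = 0 and Z = 0 is γ — a gamma ray.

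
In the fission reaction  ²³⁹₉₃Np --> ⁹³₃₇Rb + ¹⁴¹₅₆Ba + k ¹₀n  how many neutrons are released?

5

Conserve mass number: 239 = 93 + 141 + k, so k = 239 − 234 = 5.
Check atomic number: 93 = 37 + 56 + 0 = 93. ✓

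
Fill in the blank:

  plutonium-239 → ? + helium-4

U-235

Conserve mass number: 239 = A + 4, so A = 235.
Conserve atomic number: 94 = Z + 2, so Z = 92.
Z = 92 is uranium, so the species is uranium-235.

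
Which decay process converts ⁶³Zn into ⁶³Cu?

ΔA = 63 − 63 = 0; ΔZ = 29 − 30 = -1.
A is unchanged and Z drops by 1 — a proton has become a neutron (β⁺ emission or electron capture).

beta-plus decay or electron capture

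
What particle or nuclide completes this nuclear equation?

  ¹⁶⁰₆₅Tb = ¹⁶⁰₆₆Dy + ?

Conserve mass number: 160 = 160 + A, so A = 0.
Conserve atomic number: 65 = 66 + Z, so Z = -1.
A = 0 and Z = -1 is ⁰₋₁e — a beta-minus particle.

beta-minus particle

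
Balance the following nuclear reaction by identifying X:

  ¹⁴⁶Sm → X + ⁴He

Nd-142

Conserve mass number: 146 = A + 4, so A = 142.
Conserve atomic number: 62 = Z + 2, so Z = 60.
Z = 60 is neodymium, so the species is ¹⁴²Nd.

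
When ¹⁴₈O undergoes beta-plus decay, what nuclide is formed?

Beta-plus decay: mass number changes by +0, atomic number by -1.
A: 14 = 14; Z: 8 − 1 = 7.
Z = 7 is nitrogen, so the daughter is ¹⁴₇N.

N-14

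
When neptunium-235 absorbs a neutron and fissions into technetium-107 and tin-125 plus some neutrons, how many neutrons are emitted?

Conserve mass number: 236 = 107 + 125 + k, so k = 236 − 232 = 4.
Check atomic number: 93 = 43 + 50 + 0 = 93. ✓

4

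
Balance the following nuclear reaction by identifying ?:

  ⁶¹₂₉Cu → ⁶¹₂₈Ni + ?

Conserve mass number: 61 = 61 + A, so A = 0.
Conserve atomic number: 29 = 28 + Z, so Z = 1.
A = 0 and Z = 1 is ⁰₁e — a positron.

positron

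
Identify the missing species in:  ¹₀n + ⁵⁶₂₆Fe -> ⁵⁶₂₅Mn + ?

Conserve mass number: 1 + 56 = 56 + A, so A = 1.
Conserve atomic number: 0 + 26 = 25 + Z, so Z = 1.
A = 1 and Z = 1 is ¹₁H — a proton.

proton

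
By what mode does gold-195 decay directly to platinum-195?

ΔA = 195 − 195 = 0; ΔZ = 78 − 79 = -1.
A is unchanged and Z drops by 1 — a proton has become a neutron (β⁺ emission or electron capture).

beta-plus decay or electron capture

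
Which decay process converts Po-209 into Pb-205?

alpha decay

ΔA = 205 − 209 = -4; ΔZ = 82 − 84 = -2.
A drops by 4 and Z drops by 2 — the signature of alpha emission.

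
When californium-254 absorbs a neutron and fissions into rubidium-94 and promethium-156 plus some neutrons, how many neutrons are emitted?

5

Conserve mass number: 255 = 94 + 156 + k, so k = 255 − 250 = 5.
Check atomic number: 98 = 37 + 61 + 0 = 98. ✓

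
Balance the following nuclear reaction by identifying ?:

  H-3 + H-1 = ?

He-4

Conserve mass number: 3 + 1 = A, so A = 4.
Conserve atomic number: 1 + 1 = Z, so Z = 2.
A = 4 and Z = 2 is He-4 — an alpha particle.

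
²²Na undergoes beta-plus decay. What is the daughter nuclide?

Ne-22

Beta-plus decay: mass number changes by +0, atomic number by -1.
A: 22 = 22; Z: 11 − 1 = 10.
Z = 10 is neon, so the daughter is ²²Ne.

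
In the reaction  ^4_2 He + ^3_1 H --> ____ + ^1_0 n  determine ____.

Li-6

Conserve mass number: 4 + 3 = A + 1, so A = 6.
Conserve atomic number: 2 + 1 = Z + 0, so Z = 3.
Z = 3 is lithium, so the species is ^6_3 Li.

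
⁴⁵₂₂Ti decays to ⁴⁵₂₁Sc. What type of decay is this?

beta-plus decay or electron capture

ΔA = 45 − 45 = 0; ΔZ = 21 − 22 = -1.
A is unchanged and Z drops by 1 — a proton has become a neutron (β⁺ emission or electron capture).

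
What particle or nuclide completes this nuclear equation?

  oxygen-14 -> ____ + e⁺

N-14

Conserve mass number: 14 = A + 0, so A = 14.
Conserve atomic number: 8 = Z + 1, so Z = 7.
Z = 7 is nitrogen, so the species is nitrogen-14.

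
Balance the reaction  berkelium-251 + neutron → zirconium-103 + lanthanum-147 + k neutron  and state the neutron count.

Conserve mass number: 252 = 103 + 147 + k, so k = 252 − 250 = 2.
Check atomic number: 97 = 40 + 57 + 0 = 97. ✓

2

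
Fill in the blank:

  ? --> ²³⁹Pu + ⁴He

Conserve mass number: A = 239 + 4, so A = 243.
Conserve atomic number: Z = 94 + 2, so Z = 96.
Z = 96 is curium, so the species is ²⁴³Cm.

Cm-243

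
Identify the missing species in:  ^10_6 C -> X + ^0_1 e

B-10

Conserve mass number: 10 = A + 0, so A = 10.
Conserve atomic number: 6 = Z + 1, so Z = 5.
Z = 5 is boron, so the species is ^10_5 B.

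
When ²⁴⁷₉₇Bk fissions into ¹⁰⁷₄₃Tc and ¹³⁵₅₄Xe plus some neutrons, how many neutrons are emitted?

Conserve mass number: 247 = 107 + 135 + k, so k = 247 − 242 = 5.
Check atomic number: 97 = 43 + 54 + 0 = 97. ✓

5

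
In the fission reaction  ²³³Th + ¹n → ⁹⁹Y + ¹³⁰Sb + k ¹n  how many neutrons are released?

Conserve mass number: 234 = 99 + 130 + k, so k = 234 − 229 = 5.
Check atomic number: 90 = 39 + 51 + 0 = 90. ✓

5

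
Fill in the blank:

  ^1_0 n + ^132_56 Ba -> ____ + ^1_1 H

Conserve mass number: 1 + 132 = A + 1, so A = 132.
Conserve atomic number: 0 + 56 = Z + 1, so Z = 55.
Z = 55 is caesium, so the species is ^132_55 Cs.

Cs-132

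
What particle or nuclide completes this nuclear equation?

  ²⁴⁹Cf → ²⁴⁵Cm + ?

alpha particle

Conserve mass number: 249 = 245 + A, so A = 4.
Conserve atomic number: 98 = 96 + Z, so Z = 2.
A = 4 and Z = 2 is ⁴He — an alpha particle.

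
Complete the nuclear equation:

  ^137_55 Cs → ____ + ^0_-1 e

Ba-137

Conserve mass number: 137 = A + 0, so A = 137.
Conserve atomic number: 55 = Z − 1, so Z = 56.
Z = 56 is barium, so the species is ^137_56 Ba.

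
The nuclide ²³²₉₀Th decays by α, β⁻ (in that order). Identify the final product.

Ac-228

Start: (A, Z) = (232, 90).
After α: (228, 88).
After β⁻: (228, 89).
Z = 89 is actinium.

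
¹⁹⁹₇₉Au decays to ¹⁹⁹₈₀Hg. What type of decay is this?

ΔA = 199 − 199 = 0; ΔZ = 80 − 79 = +1.
A is unchanged and Z rises by 1 — a neutron has become a proton (β⁻ decay).

beta-minus decay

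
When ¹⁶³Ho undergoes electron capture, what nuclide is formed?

Dy-163

Electron capture: mass number changes by +0, atomic number by -1.
A: 163 = 163; Z: 67 − 1 = 66.
Z = 66 is dysprosium, so the daughter is ¹⁶³Dy.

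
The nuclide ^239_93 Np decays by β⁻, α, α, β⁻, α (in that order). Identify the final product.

Start: (A, Z) = (239, 93).
After β⁻: (239, 94).
After α: (235, 92).
After α: (231, 90).
After β⁻: (231, 91).
After α: (227, 89).
Z = 89 is actinium.

Ac-227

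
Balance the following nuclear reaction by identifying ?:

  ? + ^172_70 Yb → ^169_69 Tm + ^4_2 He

proton

Conserve mass number: A + 172 = 169 + 4, so A = 1.
Conserve atomic number: Z + 70 = 69 + 2, so Z = 1.
A = 1 and Z = 1 is ^1_1 H — a proton.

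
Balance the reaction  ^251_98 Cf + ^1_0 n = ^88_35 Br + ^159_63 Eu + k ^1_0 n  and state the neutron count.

5

Conserve mass number: 252 = 88 + 159 + k, so k = 252 − 247 = 5.
Check atomic number: 98 = 35 + 63 + 0 = 98. ✓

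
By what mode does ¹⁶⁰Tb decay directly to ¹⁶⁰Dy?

beta-minus decay

ΔA = 160 − 160 = 0; ΔZ = 66 − 65 = +1.
A is unchanged and Z rises by 1 — a neutron has become a proton (β⁻ decay).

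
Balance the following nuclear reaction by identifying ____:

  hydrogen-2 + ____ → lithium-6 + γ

Conserve mass number: 2 + A = 6 + 0, so A = 4.
Conserve atomic number: 1 + Z = 3 + 0, so Z = 2.
A = 4 and Z = 2 is helium-4 — an alpha particle.

alpha particle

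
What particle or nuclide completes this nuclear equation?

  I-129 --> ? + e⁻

Xe-129

Conserve mass number: 129 = A + 0, so A = 129.
Conserve atomic number: 53 = Z − 1, so Z = 54.
Z = 54 is xenon, so the species is Xe-129.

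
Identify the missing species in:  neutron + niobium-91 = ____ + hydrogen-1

Conserve mass number: 1 + 91 = A + 1, so A = 91.
Conserve atomic number: 0 + 41 = Z + 1, so Z = 40.
Z = 40 is zirconium, so the species is zirconium-91.

Zr-91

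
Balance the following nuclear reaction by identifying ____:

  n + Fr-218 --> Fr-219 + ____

gamma ray

Conserve mass number: 1 + 218 = 219 + A, so A = 0.
Conserve atomic number: 0 + 87 = 87 + Z, so Z = 0.
A = 0 and Z = 0 is γ — a gamma ray.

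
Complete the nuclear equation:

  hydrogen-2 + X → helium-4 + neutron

triton

Conserve mass number: 2 + A = 4 + 1, so A = 3.
Conserve atomic number: 1 + Z = 2 + 0, so Z = 1.
A = 3 and Z = 1 is hydrogen-3 — a triton.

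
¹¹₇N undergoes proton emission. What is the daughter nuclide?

C-10

Proton emission: mass number changes by -1, atomic number by -1.
A: 11 − 1 = 10; Z: 7 − 1 = 6.
Z = 6 is carbon, so the daughter is ¹⁰₆C.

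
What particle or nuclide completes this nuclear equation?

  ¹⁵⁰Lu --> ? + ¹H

Conserve mass number: 150 = A + 1, so A = 149.
Conserve atomic number: 71 = Z + 1, so Z = 70.
Z = 70 is ytterbium, so the species is ¹⁴⁹Yb.

Yb-149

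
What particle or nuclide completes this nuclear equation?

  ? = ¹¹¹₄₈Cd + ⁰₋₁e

Ag-111

Conserve mass number: A = 111 + 0, so A = 111.
Conserve atomic number: Z = 48 − 1, so Z = 47.
Z = 47 is silver, so the species is ¹¹¹₄₇Ag.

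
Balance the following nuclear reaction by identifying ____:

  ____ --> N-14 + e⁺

O-14

Conserve mass number: A = 14 + 0, so A = 14.
Conserve atomic number: Z = 7 + 1, so Z = 8.
Z = 8 is oxygen, so the species is O-14.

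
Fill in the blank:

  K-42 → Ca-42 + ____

Conserve mass number: 42 = 42 + A, so A = 0.
Conserve atomic number: 19 = 20 + Z, so Z = -1.
A = 0 and Z = -1 is e⁻ — a beta-minus particle.

beta-minus particle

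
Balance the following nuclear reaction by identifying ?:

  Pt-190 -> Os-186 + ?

alpha particle

Conserve mass number: 190 = 186 + A, so A = 4.
Conserve atomic number: 78 = 76 + Z, so Z = 2.
A = 4 and Z = 2 is He-4 — an alpha particle.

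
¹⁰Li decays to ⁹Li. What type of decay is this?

neutron emission

ΔA = 9 − 10 = -1; ΔZ = 3 − 3 = +0.
A drops by 1 with Z unchanged — a neutron was emitted.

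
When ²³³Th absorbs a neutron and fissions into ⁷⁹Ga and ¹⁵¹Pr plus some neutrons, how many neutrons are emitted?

4

Conserve mass number: 234 = 79 + 151 + k, so k = 234 − 230 = 4.
Check atomic number: 90 = 31 + 59 + 0 = 90. ✓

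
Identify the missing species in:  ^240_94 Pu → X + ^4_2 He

Conserve mass number: 240 = A + 4, so A = 236.
Conserve atomic number: 94 = Z + 2, so Z = 92.
Z = 92 is uranium, so the species is ^236_92 U.

U-236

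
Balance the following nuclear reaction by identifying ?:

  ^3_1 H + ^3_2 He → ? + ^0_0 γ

Li-6

Conserve mass number: 3 + 3 = A + 0, so A = 6.
Conserve atomic number: 1 + 2 = Z + 0, so Z = 3.
Z = 3 is lithium, so the species is ^6_3 Li.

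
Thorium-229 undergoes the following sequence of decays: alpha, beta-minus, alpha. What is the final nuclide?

Start: (A, Z) = (229, 90).
After α: (225, 88).
After β⁻: (225, 89).
After α: (221, 87).
Z = 87 is francium.

Fr-221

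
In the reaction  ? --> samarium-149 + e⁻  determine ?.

Conserve mass number: A = 149 + 0, so A = 149.
Conserve atomic number: Z = 62 − 1, so Z = 61.
Z = 61 is promethium, so the species is promethium-149.

Pm-149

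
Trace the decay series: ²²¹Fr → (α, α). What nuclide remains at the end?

Bi-213

Start: (A, Z) = (221, 87).
After α: (217, 85).
After α: (213, 83).
Z = 83 is bismuth.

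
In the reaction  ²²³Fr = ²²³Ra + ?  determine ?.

beta-minus particle

Conserve mass number: 223 = 223 + A, so A = 0.
Conserve atomic number: 87 = 88 + Z, so Z = -1.
A = 0 and Z = -1 is e⁻ — a beta-minus particle.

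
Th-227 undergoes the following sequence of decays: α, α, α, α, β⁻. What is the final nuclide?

Start: (A, Z) = (227, 90).
After α: (223, 88).
After α: (219, 86).
After α: (215, 84).
After α: (211, 82).
After β⁻: (211, 83).
Z = 83 is bismuth.

Bi-211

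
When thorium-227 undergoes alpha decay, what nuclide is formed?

Alpha decay: mass number changes by -4, atomic number by -2.
A: 227 − 4 = 223; Z: 90 − 2 = 88.
Z = 88 is radium, so the daughter is radium-223.

Ra-223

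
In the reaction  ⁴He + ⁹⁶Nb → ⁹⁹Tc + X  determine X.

neutron

Conserve mass number: 4 + 96 = 99 + A, so A = 1.
Conserve atomic number: 2 + 41 = 43 + Z, so Z = 0.
A = 1 and Z = 0 is ¹n — a neutron.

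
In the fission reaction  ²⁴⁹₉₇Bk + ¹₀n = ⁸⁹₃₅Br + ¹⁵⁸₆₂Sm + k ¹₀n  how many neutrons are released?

3

Conserve mass number: 250 = 89 + 158 + k, so k = 250 − 247 = 3.
Check atomic number: 97 = 35 + 62 + 0 = 97. ✓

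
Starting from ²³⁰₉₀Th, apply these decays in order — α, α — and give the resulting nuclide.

Rn-222

Start: (A, Z) = (230, 90).
After α: (226, 88).
After α: (222, 86).
Z = 86 is radon.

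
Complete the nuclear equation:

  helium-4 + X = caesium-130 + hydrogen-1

Conserve mass number: 4 + A = 130 + 1, so A = 127.
Conserve atomic number: 2 + Z = 55 + 1, so Z = 54.
Z = 54 is xenon, so the species is xenon-127.

Xe-127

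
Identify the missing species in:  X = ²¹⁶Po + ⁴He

Rn-220

Conserve mass number: A = 216 + 4, so A = 220.
Conserve atomic number: Z = 84 + 2, so Z = 86.
Z = 86 is radon, so the species is ²²⁰Rn.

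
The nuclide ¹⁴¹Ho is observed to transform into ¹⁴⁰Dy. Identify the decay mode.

proton emission

ΔA = 140 − 141 = -1; ΔZ = 66 − 67 = -1.
A drops by 1 and Z drops by 1 — a proton was emitted.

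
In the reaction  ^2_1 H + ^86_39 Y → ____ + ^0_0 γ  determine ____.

Zr-88

Conserve mass number: 2 + 86 = A + 0, so A = 88.
Conserve atomic number: 1 + 39 = Z + 0, so Z = 40.
Z = 40 is zirconium, so the species is ^88_40 Zr.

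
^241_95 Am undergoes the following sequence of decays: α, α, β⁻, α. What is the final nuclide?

Start: (A, Z) = (241, 95).
After α: (237, 93).
After α: (233, 91).
After β⁻: (233, 92).
After α: (229, 90).
Z = 90 is thorium.

Th-229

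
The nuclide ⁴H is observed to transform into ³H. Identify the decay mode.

neutron emission

ΔA = 3 − 4 = -1; ΔZ = 1 − 1 = +0.
A drops by 1 with Z unchanged — a neutron was emitted.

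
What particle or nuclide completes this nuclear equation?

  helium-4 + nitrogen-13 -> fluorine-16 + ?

Conserve mass number: 4 + 13 = 16 + A, so A = 1.
Conserve atomic number: 2 + 7 = 9 + Z, so Z = 0.
A = 1 and Z = 0 is neutron — a neutron.

neutron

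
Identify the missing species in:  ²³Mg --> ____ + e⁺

Na-23

Conserve mass number: 23 = A + 0, so A = 23.
Conserve atomic number: 12 = Z + 1, so Z = 11.
Z = 11 is sodium, so the species is ²³Na.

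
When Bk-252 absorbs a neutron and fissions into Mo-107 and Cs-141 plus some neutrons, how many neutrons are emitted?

5

Conserve mass number: 253 = 107 + 141 + k, so k = 253 − 248 = 5.
Check atomic number: 97 = 42 + 55 + 0 = 97. ✓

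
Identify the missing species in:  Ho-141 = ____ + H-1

Conserve mass number: 141 = A + 1, so A = 140.
Conserve atomic number: 67 = Z + 1, so Z = 66.
Z = 66 is dysprosium, so the species is Dy-140.

Dy-140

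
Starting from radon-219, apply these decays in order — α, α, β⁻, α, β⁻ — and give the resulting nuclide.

Pb-207

Start: (A, Z) = (219, 86).
After α: (215, 84).
After α: (211, 82).
After β⁻: (211, 83).
After α: (207, 81).
After β⁻: (207, 82).
Z = 82 is lead.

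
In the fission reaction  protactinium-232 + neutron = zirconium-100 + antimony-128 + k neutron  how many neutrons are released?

Conserve mass number: 233 = 100 + 128 + k, so k = 233 − 228 = 5.
Check atomic number: 91 = 40 + 51 + 0 = 91. ✓

5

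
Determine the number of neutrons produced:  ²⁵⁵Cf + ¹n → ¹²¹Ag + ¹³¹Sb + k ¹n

4

Conserve mass number: 256 = 121 + 131 + k, so k = 256 − 252 = 4.
Check atomic number: 98 = 47 + 51 + 0 = 98. ✓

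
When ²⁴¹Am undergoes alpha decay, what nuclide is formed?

Alpha decay: mass number changes by -4, atomic number by -2.
A: 241 − 4 = 237; Z: 95 − 2 = 93.
Z = 93 is neptunium, so the daughter is ²³⁷Np.

Np-237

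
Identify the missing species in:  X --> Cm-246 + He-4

Cf-250

Conserve mass number: A = 246 + 4, so A = 250.
Conserve atomic number: Z = 96 + 2, so Z = 98.
Z = 98 is californium, so the species is Cf-250.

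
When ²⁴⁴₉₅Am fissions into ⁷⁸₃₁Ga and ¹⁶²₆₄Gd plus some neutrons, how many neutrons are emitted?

Conserve mass number: 244 = 78 + 162 + k, so k = 244 − 240 = 4.
Check atomic number: 95 = 31 + 64 + 0 = 95. ✓

4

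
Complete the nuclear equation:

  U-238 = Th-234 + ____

alpha particle

Conserve mass number: 238 = 234 + A, so A = 4.
Conserve atomic number: 92 = 90 + Z, so Z = 2.
A = 4 and Z = 2 is He-4 — an alpha particle.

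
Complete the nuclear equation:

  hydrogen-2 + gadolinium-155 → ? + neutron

Tb-156

Conserve mass number: 2 + 155 = A + 1, so A = 156.
Conserve atomic number: 1 + 64 = Z + 0, so Z = 65.
Z = 65 is terbium, so the species is terbium-156.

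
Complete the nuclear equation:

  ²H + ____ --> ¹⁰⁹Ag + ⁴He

Conserve mass number: 2 + A = 109 + 4, so A = 111.
Conserve atomic number: 1 + Z = 47 + 2, so Z = 48.
Z = 48 is cadmium, so the species is ¹¹¹Cd.

Cd-111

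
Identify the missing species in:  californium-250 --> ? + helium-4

Conserve mass number: 250 = A + 4, so A = 246.
Conserve atomic number: 98 = Z + 2, so Z = 96.
Z = 96 is curium, so the species is curium-246.

Cm-246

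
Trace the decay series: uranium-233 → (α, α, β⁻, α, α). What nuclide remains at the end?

At-217

Start: (A, Z) = (233, 92).
After α: (229, 90).
After α: (225, 88).
After β⁻: (225, 89).
After α: (221, 87).
After α: (217, 85).
Z = 85 is astatine.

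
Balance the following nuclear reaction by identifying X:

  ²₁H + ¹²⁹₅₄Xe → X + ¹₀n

Conserve mass number: 2 + 129 = A + 1, so A = 130.
Conserve atomic number: 1 + 54 = Z + 0, so Z = 55.
Z = 55 is caesium, so the species is ¹³⁰₅₅Cs.

Cs-130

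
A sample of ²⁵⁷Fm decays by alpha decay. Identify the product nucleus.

Alpha decay: mass number changes by -4, atomic number by -2.
A: 257 − 4 = 253; Z: 100 − 2 = 98.
Z = 98 is californium, so the daughter is ²⁵³Cf.

Cf-253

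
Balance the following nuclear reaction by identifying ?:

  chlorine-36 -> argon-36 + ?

Conserve mass number: 36 = 36 + A, so A = 0.
Conserve atomic number: 17 = 18 + Z, so Z = -1.
A = 0 and Z = -1 is e⁻ — a beta-minus particle.

beta-minus particle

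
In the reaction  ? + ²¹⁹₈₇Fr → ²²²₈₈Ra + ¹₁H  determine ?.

Conserve mass number: A + 219 = 222 + 1, so A = 4.
Conserve atomic number: Z + 87 = 88 + 1, so Z = 2.
A = 4 and Z = 2 is ⁴₂He — an alpha particle.

alpha particle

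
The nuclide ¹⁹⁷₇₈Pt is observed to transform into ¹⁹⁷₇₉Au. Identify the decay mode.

beta-minus decay

ΔA = 197 − 197 = 0; ΔZ = 79 − 78 = +1.
A is unchanged and Z rises by 1 — a neutron has become a proton (β⁻ decay).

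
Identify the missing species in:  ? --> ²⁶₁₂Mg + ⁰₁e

Conserve mass number: A = 26 + 0, so A = 26.
Conserve atomic number: Z = 12 + 1, so Z = 13.
Z = 13 is aluminium, so the species is ²⁶₁₃Al.

Al-26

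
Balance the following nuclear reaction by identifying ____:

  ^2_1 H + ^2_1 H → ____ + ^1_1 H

H-3

Conserve mass number: 2 + 2 = A + 1, so A = 3.
Conserve atomic number: 1 + 1 = Z + 1, so Z = 1.
A = 3 and Z = 1 is ^3_1 H — a triton.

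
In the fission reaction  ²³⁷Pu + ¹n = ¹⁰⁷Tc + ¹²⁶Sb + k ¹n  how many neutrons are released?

Conserve mass number: 238 = 107 + 126 + k, so k = 238 − 233 = 5.
Check atomic number: 94 = 43 + 51 + 0 = 94. ✓

5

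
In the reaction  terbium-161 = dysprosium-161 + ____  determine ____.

beta-minus particle

Conserve mass number: 161 = 161 + A, so A = 0.
Conserve atomic number: 65 = 66 + Z, so Z = -1.
A = 0 and Z = -1 is e⁻ — a beta-minus particle.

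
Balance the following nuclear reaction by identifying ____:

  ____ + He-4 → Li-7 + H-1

Conserve mass number: A + 4 = 7 + 1, so A = 4.
Conserve atomic number: Z + 2 = 3 + 1, so Z = 2.
A = 4 and Z = 2 is He-4 — an alpha particle.

alpha particle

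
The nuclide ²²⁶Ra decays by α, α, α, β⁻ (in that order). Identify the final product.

Bi-214

Start: (A, Z) = (226, 88).
After α: (222, 86).
After α: (218, 84).
After α: (214, 82).
After β⁻: (214, 83).
Z = 83 is bismuth.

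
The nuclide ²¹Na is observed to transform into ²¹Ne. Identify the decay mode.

ΔA = 21 − 21 = 0; ΔZ = 10 − 11 = -1.
A is unchanged and Z drops by 1 — a proton has become a neutron (β⁺ emission or electron capture).

beta-plus decay or electron capture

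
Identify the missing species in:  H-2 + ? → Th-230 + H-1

Conserve mass number: 2 + A = 230 + 1, so A = 229.
Conserve atomic number: 1 + Z = 90 + 1, so Z = 90.
Z = 90 is thorium, so the species is Th-229.

Th-229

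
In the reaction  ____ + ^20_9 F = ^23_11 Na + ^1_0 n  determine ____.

alpha particle

Conserve mass number: A + 20 = 23 + 1, so A = 4.
Conserve atomic number: Z + 9 = 11 + 0, so Z = 2.
A = 4 and Z = 2 is ^4_2 He — an alpha particle.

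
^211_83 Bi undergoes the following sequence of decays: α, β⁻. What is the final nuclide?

Pb-207

Start: (A, Z) = (211, 83).
After α: (207, 81).
After β⁻: (207, 82).
Z = 82 is lead.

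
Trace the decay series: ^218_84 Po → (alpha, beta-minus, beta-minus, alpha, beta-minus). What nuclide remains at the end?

Bi-210

Start: (A, Z) = (218, 84).
After α: (214, 82).
After β⁻: (214, 83).
After β⁻: (214, 84).
After α: (210, 82).
After β⁻: (210, 83).
Z = 83 is bismuth.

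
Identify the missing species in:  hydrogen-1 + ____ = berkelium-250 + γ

Cm-249

Conserve mass number: 1 + A = 250 + 0, so A = 249.
Conserve atomic number: 1 + Z = 97 + 0, so Z = 96.
Z = 96 is curium, so the species is curium-249.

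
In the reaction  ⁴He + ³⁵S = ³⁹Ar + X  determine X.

gamma ray

Conserve mass number: 4 + 35 = 39 + A, so A = 0.
Conserve atomic number: 2 + 16 = 18 + Z, so Z = 0.
A = 0 and Z = 0 is γ — a gamma ray.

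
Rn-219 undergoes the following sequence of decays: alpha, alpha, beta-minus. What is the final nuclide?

Bi-211

Start: (A, Z) = (219, 86).
After α: (215, 84).
After α: (211, 82).
After β⁻: (211, 83).
Z = 83 is bismuth.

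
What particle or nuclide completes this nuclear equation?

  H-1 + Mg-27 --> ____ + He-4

Na-24

Conserve mass number: 1 + 27 = A + 4, so A = 24.
Conserve atomic number: 1 + 12 = Z + 2, so Z = 11.
Z = 11 is sodium, so the species is Na-24.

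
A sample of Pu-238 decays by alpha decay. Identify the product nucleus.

Alpha decay: mass number changes by -4, atomic number by -2.
A: 238 − 4 = 234; Z: 94 − 2 = 92.
Z = 92 is uranium, so the daughter is U-234.

U-234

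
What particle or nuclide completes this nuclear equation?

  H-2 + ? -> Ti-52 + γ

Sc-50

Conserve mass number: 2 + A = 52 + 0, so A = 50.
Conserve atomic number: 1 + Z = 22 + 0, so Z = 21.
Z = 21 is scandium, so the species is Sc-50.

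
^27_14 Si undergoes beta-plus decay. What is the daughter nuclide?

Beta-plus decay: mass number changes by +0, atomic number by -1.
A: 27 = 27; Z: 14 − 1 = 13.
Z = 13 is aluminium, so the daughter is ^27_13 Al.

Al-27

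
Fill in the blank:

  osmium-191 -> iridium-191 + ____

Conserve mass number: 191 = 191 + A, so A = 0.
Conserve atomic number: 76 = 77 + Z, so Z = -1.
A = 0 and Z = -1 is e⁻ — a beta-minus particle.

beta-minus particle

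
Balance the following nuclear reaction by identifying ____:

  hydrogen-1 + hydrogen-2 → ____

He-3

Conserve mass number: 1 + 2 = A, so A = 3.
Conserve atomic number: 1 + 1 = Z, so Z = 2.
Z = 2 is helium, so the species is helium-3.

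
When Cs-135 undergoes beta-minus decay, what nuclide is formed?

Ba-135

Beta-minus decay: mass number changes by +0, atomic number by +1.
A: 135 = 135; Z: 55 + 1 = 56.
Z = 56 is barium, so the daughter is Ba-135.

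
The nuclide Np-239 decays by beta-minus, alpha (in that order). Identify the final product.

U-235

Start: (A, Z) = (239, 93).
After β⁻: (239, 94).
After α: (235, 92).
Z = 92 is uranium.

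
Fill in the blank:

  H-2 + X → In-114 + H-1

Conserve mass number: 2 + A = 114 + 1, so A = 113.
Conserve atomic number: 1 + Z = 49 + 1, so Z = 49.
Z = 49 is indium, so the species is In-113.

In-113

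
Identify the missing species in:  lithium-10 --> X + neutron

Li-9

Conserve mass number: 10 = A + 1, so A = 9.
Conserve atomic number: 3 = Z + 0, so Z = 3.
Z = 3 is lithium, so the species is lithium-9.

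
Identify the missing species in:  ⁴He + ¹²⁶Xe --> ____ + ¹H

Conserve mass number: 4 + 126 = A + 1, so A = 129.
Conserve atomic number: 2 + 54 = Z + 1, so Z = 55.
Z = 55 is caesium, so the species is ¹²⁹Cs.

Cs-129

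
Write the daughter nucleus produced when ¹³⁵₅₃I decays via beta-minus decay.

Beta-minus decay: mass number changes by +0, atomic number by +1.
A: 135 = 135; Z: 53 + 1 = 54.
Z = 54 is xenon, so the daughter is ¹³⁵₅₄Xe.

Xe-135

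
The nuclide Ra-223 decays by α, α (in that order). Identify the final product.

Po-215

Start: (A, Z) = (223, 88).
After α: (219, 86).
After α: (215, 84).
Z = 84 is polonium.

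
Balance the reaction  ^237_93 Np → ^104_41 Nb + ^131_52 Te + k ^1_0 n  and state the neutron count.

Conserve mass number: 237 = 104 + 131 + k, so k = 237 − 235 = 2.
Check atomic number: 93 = 41 + 52 + 0 = 93. ✓

2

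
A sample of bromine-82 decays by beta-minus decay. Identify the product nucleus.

Kr-82

Beta-minus decay: mass number changes by +0, atomic number by +1.
A: 82 = 82; Z: 35 + 1 = 36.
Z = 36 is krypton, so the daughter is krypton-82.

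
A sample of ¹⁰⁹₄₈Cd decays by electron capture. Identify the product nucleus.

Ag-109

Electron capture: mass number changes by +0, atomic number by -1.
A: 109 = 109; Z: 48 − 1 = 47.
Z = 47 is silver, so the daughter is ¹⁰⁹₄₇Ag.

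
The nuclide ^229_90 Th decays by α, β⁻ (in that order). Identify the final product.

Start: (A, Z) = (229, 90).
After α: (225, 88).
After β⁻: (225, 89).
Z = 89 is actinium.

Ac-225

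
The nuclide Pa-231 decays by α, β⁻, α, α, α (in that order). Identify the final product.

Start: (A, Z) = (231, 91).
After α: (227, 89).
After β⁻: (227, 90).
After α: (223, 88).
After α: (219, 86).
After α: (215, 84).
Z = 84 is polonium.

Po-215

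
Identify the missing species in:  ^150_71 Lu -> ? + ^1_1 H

Conserve mass number: 150 = A + 1, so A = 149.
Conserve atomic number: 71 = Z + 1, so Z = 70.
Z = 70 is ytterbium, so the species is ^149_70 Yb.

Yb-149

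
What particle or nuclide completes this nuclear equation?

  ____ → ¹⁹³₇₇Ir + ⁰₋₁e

Os-193

Conserve mass number: A = 193 + 0, so A = 193.
Conserve atomic number: Z = 77 − 1, so Z = 76.
Z = 76 is osmium, so the species is ¹⁹³₇₆Os.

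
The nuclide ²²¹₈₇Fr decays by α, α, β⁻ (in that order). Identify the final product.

Po-213

Start: (A, Z) = (221, 87).
After α: (217, 85).
After α: (213, 83).
After β⁻: (213, 84).
Z = 84 is polonium.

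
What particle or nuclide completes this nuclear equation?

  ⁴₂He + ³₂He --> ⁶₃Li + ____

Conserve mass number: 4 + 3 = 6 + A, so A = 1.
Conserve atomic number: 2 + 2 = 3 + Z, so Z = 1.
A = 1 and Z = 1 is ¹₁H — a proton.

proton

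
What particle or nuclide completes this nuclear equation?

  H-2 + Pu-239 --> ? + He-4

Conserve mass number: 2 + 239 = A + 4, so A = 237.
Conserve atomic number: 1 + 94 = Z + 2, so Z = 93.
Z = 93 is neptunium, so the species is Np-237.

Np-237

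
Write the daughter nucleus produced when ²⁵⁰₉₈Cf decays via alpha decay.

Alpha decay: mass number changes by -4, atomic number by -2.
A: 250 − 4 = 246; Z: 98 − 2 = 96.
Z = 96 is curium, so the daughter is ²⁴⁶₉₆Cm.

Cm-246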